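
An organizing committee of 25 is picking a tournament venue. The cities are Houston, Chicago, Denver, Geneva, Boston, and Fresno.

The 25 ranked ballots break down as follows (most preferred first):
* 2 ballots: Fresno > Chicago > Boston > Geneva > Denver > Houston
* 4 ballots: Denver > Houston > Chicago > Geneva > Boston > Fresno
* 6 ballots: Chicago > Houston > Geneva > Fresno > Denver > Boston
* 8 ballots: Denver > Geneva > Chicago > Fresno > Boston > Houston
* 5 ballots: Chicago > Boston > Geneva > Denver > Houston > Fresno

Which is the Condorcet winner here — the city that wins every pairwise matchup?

Chicago

Chicago vs Houston: 21–4
Chicago vs Denver: 13–12
Chicago vs Geneva: 17–8
Chicago vs Boston: 25–0
Chicago vs Fresno: 23–2
Chicago beats every other city.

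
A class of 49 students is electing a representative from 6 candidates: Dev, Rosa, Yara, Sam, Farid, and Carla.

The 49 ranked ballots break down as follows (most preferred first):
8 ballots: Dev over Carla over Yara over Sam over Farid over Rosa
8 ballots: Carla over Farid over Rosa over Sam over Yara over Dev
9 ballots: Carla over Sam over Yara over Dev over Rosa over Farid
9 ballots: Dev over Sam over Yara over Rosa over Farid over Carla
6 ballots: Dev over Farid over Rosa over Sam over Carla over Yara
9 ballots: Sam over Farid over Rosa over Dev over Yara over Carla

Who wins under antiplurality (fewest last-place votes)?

Last-place votes: Dev 8, Rosa 8, Yara 6, Sam 0, Farid 9, Carla 18.

Sam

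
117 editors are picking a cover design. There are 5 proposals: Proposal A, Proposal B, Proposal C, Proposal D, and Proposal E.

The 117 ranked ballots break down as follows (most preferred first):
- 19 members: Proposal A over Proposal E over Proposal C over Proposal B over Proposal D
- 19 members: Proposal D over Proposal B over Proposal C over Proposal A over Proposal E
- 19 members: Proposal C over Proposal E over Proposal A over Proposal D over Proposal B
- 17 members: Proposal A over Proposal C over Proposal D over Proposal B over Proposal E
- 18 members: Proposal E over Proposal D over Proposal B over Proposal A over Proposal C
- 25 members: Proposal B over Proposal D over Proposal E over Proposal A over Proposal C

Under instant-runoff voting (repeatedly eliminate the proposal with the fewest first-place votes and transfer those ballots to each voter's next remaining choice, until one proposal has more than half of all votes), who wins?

Round 1: Proposal A 36, Proposal B 25, Proposal C 19, Proposal D 19, Proposal E 18. Proposal E eliminated.
Round 2: Proposal A 36, Proposal B 25, Proposal C 19, Proposal D 37. Proposal C eliminated.
Round 3: Proposal A 55, Proposal B 25, Proposal D 37. Proposal B eliminated.
Round 4: Proposal A 55, Proposal D 62. Proposal D has a majority (≥59).

Proposal D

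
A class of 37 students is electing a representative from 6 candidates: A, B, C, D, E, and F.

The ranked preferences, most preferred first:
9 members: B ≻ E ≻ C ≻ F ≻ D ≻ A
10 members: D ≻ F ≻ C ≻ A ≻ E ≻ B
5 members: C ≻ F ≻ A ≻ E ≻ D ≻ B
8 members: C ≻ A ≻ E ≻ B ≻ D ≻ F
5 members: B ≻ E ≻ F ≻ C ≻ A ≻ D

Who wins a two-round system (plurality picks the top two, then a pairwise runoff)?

C

Round 1 first-place votes: A 0, B 14, C 13, D 10, E 0, F 0. B and C advance.
Runoff: B is ranked above C on 14 ballots, C above B on 23.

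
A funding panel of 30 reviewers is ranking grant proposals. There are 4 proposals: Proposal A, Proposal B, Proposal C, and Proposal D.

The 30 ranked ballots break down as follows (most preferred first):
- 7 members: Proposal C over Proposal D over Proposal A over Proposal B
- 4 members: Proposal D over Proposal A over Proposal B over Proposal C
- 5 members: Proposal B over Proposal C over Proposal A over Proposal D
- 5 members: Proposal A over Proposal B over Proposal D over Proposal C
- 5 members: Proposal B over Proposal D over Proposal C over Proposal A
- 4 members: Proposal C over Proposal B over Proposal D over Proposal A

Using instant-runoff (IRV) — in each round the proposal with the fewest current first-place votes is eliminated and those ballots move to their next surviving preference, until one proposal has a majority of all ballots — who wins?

Round 1: Proposal A 5, Proposal B 10, Proposal C 11, Proposal D 4. Proposal D eliminated.
Round 2: Proposal A 9, Proposal B 10, Proposal C 11. Proposal A eliminated.
Round 3: Proposal B 19, Proposal C 11. Proposal B has a majority (≥16).

Proposal B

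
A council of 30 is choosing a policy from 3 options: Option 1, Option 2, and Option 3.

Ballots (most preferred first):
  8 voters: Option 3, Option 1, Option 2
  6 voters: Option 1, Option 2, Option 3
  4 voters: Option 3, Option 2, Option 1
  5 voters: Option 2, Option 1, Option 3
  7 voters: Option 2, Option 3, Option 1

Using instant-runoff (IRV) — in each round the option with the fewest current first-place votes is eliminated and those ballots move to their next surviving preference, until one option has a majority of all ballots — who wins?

Option 2

Round 1: Option 1 6, Option 2 12, Option 3 12. Option 1 eliminated.
Round 2: Option 2 18, Option 3 12. Option 2 has a majority (≥16).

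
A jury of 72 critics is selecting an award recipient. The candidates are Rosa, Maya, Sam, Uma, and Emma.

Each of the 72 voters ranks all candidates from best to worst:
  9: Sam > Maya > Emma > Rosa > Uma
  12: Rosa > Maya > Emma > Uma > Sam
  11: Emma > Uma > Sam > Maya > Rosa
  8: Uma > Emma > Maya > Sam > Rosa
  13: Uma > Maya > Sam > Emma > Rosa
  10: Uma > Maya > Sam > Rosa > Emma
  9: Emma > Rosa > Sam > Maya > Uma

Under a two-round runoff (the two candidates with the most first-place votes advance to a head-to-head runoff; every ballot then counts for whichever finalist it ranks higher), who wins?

Emma

Round 1 first-place votes: Rosa 12, Maya 0, Sam 9, Uma 31, Emma 20. Uma and Emma advance.
Runoff: Uma is ranked above Emma on 31 ballots, Emma above Uma on 41.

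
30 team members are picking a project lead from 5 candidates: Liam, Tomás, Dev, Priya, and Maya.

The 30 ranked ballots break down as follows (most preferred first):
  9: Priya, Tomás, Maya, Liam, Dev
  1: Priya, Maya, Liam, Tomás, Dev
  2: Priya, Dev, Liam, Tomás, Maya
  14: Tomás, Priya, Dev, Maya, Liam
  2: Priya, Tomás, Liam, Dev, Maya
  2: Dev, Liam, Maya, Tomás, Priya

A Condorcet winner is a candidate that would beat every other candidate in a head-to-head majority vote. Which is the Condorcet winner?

Tomás vs Liam: 25–5
Tomás vs Dev: 26–4
Tomás vs Priya: 16–14
Tomás vs Maya: 27–3
Tomás beats every other candidate.

Tomás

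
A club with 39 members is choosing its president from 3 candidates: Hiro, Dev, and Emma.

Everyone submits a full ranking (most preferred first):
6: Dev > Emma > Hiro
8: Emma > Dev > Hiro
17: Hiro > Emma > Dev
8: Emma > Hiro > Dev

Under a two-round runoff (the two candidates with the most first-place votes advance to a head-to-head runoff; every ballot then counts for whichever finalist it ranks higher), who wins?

Round 1 first-place votes: Hiro 17, Dev 6, Emma 16. Hiro and Emma advance.
Runoff: Hiro is ranked above Emma on 17 ballots, Emma above Hiro on 22.

Emma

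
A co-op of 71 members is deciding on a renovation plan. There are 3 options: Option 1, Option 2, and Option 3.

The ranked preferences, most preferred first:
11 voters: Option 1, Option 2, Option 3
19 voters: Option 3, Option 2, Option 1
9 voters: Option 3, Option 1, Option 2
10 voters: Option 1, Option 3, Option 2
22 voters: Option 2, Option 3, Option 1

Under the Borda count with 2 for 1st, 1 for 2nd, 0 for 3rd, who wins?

Option 1: 11×2 + 19×0 + 9×1 + 10×2 + 22×0 = 51
Option 2: 11×1 + 19×1 + 9×0 + 10×0 + 22×2 = 74
Option 3: 11×0 + 19×2 + 9×2 + 10×1 + 22×1 = 88

Option 3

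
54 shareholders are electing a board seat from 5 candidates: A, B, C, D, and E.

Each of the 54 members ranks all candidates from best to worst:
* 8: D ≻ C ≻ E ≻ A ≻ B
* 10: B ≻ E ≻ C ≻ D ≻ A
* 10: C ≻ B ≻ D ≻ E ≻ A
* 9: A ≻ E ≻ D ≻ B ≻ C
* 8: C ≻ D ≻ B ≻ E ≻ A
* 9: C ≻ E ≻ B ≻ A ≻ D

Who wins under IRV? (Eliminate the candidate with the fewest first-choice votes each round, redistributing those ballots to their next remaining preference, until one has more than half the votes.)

Round 1: A 9, B 10, C 27, D 8, E 0. E eliminated.
Round 2: A 9, B 10, C 27, D 8. D eliminated.
Round 3: A 9, B 10, C 35. C has a majority (≥28).

C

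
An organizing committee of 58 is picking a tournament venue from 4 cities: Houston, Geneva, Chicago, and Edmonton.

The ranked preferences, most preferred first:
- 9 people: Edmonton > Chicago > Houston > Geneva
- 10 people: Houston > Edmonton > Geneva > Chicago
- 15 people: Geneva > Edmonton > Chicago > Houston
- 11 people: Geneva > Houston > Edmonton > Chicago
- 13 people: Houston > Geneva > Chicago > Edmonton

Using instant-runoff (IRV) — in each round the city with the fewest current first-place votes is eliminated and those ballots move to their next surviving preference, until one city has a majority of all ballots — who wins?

Round 1: Houston 23, Geneva 26, Chicago 0, Edmonton 9. Chicago eliminated.
Round 2: Houston 23, Geneva 26, Edmonton 9. Edmonton eliminated.
Round 3: Houston 32, Geneva 26. Houston has a majority (≥30).

Houston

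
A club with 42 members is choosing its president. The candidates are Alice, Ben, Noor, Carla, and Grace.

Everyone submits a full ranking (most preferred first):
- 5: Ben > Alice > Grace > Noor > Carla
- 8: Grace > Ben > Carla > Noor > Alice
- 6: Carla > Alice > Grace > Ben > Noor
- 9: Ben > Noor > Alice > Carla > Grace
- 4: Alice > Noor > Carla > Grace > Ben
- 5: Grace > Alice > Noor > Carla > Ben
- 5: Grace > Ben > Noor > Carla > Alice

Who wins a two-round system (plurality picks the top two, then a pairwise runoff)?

Round 1 first-place votes: Alice 4, Ben 14, Noor 0, Carla 6, Grace 18. Grace and Ben advance.
Runoff: Grace is ranked above Ben on 28 ballots, Ben above Grace on 14.

Grace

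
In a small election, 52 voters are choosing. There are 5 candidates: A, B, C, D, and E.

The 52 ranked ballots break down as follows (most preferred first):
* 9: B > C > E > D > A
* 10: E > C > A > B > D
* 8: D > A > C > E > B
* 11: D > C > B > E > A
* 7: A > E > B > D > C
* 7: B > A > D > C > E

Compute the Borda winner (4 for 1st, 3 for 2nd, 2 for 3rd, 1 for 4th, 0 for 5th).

A: 9×0 + 10×2 + 8×3 + 11×0 + 7×4 + 7×3 = 93
B: 9×4 + 10×1 + 8×0 + 11×2 + 7×2 + 7×4 = 110
C: 9×3 + 10×3 + 8×2 + 11×3 + 7×0 + 7×1 = 113
D: 9×1 + 10×0 + 8×4 + 11×4 + 7×1 + 7×2 = 106
E: 9×2 + 10×4 + 8×1 + 11×1 + 7×3 + 7×0 = 98

C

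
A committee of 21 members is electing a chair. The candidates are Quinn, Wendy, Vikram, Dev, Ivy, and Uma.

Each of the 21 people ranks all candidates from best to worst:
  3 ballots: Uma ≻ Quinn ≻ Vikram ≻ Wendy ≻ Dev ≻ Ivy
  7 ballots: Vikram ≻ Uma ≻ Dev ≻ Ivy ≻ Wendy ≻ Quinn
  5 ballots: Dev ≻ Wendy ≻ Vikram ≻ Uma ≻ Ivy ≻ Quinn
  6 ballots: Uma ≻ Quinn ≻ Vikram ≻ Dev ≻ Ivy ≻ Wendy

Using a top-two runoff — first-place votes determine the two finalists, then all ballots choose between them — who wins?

Vikram

Round 1 first-place votes: Quinn 0, Wendy 0, Vikram 7, Dev 5, Ivy 0, Uma 9. Uma and Vikram advance.
Runoff: Uma is ranked above Vikram on 9 ballots, Vikram above Uma on 12.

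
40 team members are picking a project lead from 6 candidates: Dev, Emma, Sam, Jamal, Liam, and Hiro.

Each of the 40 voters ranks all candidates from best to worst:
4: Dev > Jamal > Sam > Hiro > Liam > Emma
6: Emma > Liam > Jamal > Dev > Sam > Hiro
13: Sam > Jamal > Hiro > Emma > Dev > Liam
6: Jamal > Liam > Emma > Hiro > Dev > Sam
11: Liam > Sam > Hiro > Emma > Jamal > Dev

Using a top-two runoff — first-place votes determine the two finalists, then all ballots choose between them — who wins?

Liam

Round 1 first-place votes: Dev 4, Emma 6, Sam 13, Jamal 6, Liam 11, Hiro 0. Sam and Liam advance.
Runoff: Sam is ranked above Liam on 17 ballots, Liam above Sam on 23.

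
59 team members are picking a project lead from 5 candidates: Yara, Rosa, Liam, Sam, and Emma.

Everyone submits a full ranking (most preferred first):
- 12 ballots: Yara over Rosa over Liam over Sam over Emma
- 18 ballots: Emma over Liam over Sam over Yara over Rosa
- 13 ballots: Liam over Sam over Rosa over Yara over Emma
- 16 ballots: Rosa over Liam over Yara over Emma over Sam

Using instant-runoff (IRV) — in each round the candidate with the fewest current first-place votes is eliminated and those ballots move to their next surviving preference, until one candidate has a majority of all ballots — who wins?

Rosa

Round 1: Yara 12, Rosa 16, Liam 13, Sam 0, Emma 18. Sam eliminated.
Round 2: Yara 12, Rosa 16, Liam 13, Emma 18. Yara eliminated.
Round 3: Rosa 28, Liam 13, Emma 18. Liam eliminated.
Round 4: Rosa 41, Emma 18. Rosa has a majority (≥30).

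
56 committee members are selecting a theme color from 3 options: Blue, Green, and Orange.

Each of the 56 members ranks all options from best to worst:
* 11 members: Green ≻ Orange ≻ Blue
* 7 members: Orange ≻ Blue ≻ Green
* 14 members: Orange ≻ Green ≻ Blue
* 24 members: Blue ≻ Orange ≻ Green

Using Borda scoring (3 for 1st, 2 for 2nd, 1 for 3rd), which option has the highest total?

Blue: 11×1 + 7×2 + 14×1 + 24×3 = 111
Green: 11×3 + 7×1 + 14×2 + 24×1 = 92
Orange: 11×2 + 7×3 + 14×3 + 24×2 = 133

Orange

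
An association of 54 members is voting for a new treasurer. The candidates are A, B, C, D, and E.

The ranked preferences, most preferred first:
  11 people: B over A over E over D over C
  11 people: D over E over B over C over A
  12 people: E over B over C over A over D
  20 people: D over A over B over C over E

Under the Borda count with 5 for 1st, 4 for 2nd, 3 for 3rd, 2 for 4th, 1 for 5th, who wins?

B

A: 11×4 + 11×1 + 12×2 + 20×4 = 159
B: 11×5 + 11×3 + 12×4 + 20×3 = 196
C: 11×1 + 11×2 + 12×3 + 20×2 = 109
D: 11×2 + 11×5 + 12×1 + 20×5 = 189
E: 11×3 + 11×4 + 12×5 + 20×1 = 157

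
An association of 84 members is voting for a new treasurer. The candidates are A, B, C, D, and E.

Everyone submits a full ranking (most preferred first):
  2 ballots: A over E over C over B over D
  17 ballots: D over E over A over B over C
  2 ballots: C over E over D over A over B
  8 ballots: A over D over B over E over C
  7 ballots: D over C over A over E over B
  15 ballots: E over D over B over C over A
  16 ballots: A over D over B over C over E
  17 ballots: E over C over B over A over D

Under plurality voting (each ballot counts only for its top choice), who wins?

E

First-place votes: A 26, B 0, C 2, D 24, E 32.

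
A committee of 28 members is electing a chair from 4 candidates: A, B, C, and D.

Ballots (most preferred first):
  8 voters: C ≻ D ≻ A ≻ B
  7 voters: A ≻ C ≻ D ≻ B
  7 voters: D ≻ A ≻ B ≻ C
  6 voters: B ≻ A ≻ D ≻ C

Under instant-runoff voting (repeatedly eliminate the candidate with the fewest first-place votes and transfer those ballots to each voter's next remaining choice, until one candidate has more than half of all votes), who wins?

A

Round 1: A 7, B 6, C 8, D 7. B eliminated.
Round 2: A 13, C 8, D 7. D eliminated.
Round 3: A 20, C 8. A has a majority (≥15).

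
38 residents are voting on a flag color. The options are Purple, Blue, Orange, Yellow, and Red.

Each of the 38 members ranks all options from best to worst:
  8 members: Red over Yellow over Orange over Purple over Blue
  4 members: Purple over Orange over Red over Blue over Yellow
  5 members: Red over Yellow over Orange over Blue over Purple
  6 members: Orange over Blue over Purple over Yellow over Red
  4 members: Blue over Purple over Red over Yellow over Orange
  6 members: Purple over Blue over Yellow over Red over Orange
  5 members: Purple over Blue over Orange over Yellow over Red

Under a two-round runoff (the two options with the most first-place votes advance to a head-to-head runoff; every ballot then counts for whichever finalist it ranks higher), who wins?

Round 1 first-place votes: Purple 15, Blue 4, Orange 6, Yellow 0, Red 13. Purple and Red advance.
Runoff: Purple is ranked above Red on 25 ballots, Red above Purple on 13.

Purple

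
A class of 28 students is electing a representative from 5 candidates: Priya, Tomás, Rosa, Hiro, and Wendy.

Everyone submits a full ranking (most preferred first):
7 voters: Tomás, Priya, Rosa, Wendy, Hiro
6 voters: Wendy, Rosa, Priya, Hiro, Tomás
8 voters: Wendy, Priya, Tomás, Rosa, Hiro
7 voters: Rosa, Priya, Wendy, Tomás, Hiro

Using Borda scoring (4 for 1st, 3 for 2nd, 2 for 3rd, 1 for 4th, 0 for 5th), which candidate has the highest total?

Priya: 7×3 + 6×2 + 8×3 + 7×3 = 78
Tomás: 7×4 + 6×0 + 8×2 + 7×1 = 51
Rosa: 7×2 + 6×3 + 8×1 + 7×4 = 68
Hiro: 7×0 + 6×1 + 8×0 + 7×0 = 6
Wendy: 7×1 + 6×4 + 8×4 + 7×2 = 77

Priya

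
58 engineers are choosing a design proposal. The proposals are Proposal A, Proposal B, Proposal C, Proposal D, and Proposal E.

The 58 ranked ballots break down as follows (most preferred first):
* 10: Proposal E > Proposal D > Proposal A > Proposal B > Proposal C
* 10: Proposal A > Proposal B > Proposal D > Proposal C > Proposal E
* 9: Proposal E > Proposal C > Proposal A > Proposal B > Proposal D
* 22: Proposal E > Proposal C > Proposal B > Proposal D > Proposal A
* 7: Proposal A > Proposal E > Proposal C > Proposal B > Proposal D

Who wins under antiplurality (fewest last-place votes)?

Proposal B

Last-place votes: Proposal A 22, Proposal B 0, Proposal C 10, Proposal D 16, Proposal E 10.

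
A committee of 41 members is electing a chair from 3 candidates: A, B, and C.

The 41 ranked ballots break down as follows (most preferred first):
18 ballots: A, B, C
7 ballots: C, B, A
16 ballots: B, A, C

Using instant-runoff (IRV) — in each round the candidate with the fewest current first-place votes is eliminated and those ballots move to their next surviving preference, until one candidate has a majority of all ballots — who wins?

Round 1: A 18, B 16, C 7. C eliminated.
Round 2: A 18, B 23. B has a majority (≥21).

B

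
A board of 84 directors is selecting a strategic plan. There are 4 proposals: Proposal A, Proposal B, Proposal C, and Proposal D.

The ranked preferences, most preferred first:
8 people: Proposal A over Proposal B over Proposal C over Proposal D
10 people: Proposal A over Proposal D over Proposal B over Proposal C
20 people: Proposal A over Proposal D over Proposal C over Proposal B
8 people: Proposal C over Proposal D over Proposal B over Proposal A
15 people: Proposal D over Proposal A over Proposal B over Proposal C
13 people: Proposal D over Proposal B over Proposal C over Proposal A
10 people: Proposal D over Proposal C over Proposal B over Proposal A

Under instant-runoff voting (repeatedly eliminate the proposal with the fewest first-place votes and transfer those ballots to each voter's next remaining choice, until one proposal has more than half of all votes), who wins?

Round 1: Proposal A 38, Proposal B 0, Proposal C 8, Proposal D 38. Proposal B eliminated.
Round 2: Proposal A 38, Proposal C 8, Proposal D 38. Proposal C eliminated.
Round 3: Proposal A 38, Proposal D 46. Proposal D has a majority (≥43).

Proposal D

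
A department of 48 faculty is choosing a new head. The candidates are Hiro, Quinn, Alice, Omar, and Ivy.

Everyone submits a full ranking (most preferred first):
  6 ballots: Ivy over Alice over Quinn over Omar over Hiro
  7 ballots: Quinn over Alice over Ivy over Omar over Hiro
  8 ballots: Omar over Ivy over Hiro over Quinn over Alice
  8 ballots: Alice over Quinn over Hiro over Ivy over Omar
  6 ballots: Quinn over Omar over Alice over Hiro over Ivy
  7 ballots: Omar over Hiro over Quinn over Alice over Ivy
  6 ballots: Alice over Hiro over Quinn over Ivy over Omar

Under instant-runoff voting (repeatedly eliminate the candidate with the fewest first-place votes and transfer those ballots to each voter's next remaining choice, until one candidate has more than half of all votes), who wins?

Alice

Round 1: Hiro 0, Quinn 13, Alice 14, Omar 15, Ivy 6. Hiro eliminated.
Round 2: Quinn 13, Alice 14, Omar 15, Ivy 6. Ivy eliminated.
Round 3: Quinn 13, Alice 20, Omar 15. Quinn eliminated.
Round 4: Alice 27, Omar 21. Alice has a majority (≥25).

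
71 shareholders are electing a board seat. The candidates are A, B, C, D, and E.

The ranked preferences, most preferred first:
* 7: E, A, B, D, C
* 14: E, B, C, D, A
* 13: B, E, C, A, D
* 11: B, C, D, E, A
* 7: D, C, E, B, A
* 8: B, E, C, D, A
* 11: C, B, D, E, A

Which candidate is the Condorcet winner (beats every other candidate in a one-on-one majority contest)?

B vs A: 64–7
B vs C: 53–18
B vs D: 64–7
B vs E: 43–28
B beats every other candidate.

B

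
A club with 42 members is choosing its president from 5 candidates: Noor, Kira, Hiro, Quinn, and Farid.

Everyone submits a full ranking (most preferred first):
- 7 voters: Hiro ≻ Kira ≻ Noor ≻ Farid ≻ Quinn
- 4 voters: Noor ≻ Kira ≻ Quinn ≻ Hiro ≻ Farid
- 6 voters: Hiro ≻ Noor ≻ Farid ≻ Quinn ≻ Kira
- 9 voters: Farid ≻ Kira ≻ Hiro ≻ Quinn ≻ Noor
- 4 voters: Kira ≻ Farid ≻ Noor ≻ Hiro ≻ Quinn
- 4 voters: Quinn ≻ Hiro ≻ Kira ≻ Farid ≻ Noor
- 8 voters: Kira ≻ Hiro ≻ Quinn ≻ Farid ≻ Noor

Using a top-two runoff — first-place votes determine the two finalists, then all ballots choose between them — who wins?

Round 1 first-place votes: Noor 4, Kira 12, Hiro 13, Quinn 4, Farid 9. Hiro and Kira advance.
Runoff: Hiro is ranked above Kira on 17 ballots, Kira above Hiro on 25.

Kira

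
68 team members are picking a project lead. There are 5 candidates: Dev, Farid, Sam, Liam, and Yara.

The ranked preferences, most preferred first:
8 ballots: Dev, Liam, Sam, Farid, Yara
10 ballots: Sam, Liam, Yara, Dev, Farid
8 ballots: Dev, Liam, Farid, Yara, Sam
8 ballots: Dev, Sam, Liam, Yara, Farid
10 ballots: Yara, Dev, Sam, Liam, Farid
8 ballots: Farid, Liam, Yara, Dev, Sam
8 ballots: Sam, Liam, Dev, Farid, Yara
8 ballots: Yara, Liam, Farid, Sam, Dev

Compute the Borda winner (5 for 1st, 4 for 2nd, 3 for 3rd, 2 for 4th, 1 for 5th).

Liam

Dev: 8×5 + 10×2 + 8×5 + 8×5 + 10×4 + 8×2 + 8×3 + 8×1 = 228
Farid: 8×2 + 10×1 + 8×3 + 8×1 + 10×1 + 8×5 + 8×2 + 8×3 = 148
Sam: 8×3 + 10×5 + 8×1 + 8×4 + 10×3 + 8×1 + 8×5 + 8×2 = 208
Liam: 8×4 + 10×4 + 8×4 + 8×3 + 10×2 + 8×4 + 8×4 + 8×4 = 244
Yara: 8×1 + 10×3 + 8×2 + 8×2 + 10×5 + 8×3 + 8×1 + 8×5 = 192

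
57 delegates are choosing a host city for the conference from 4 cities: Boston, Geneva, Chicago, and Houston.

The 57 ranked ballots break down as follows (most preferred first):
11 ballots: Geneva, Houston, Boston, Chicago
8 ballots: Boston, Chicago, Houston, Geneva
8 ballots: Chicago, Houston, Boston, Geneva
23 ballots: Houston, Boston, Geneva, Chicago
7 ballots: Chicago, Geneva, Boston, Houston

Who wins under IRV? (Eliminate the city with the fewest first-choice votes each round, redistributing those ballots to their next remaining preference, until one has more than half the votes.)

Round 1: Boston 8, Geneva 11, Chicago 15, Houston 23. Boston eliminated.
Round 2: Geneva 11, Chicago 23, Houston 23. Geneva eliminated.
Round 3: Chicago 23, Houston 34. Houston has a majority (≥29).

Houston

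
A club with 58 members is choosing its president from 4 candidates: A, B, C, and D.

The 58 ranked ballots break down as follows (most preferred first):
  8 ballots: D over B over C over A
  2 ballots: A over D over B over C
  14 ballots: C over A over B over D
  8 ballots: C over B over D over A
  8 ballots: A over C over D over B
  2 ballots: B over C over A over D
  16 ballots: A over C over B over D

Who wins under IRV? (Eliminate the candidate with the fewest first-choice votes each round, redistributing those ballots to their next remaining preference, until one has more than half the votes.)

Round 1: A 26, B 2, C 22, D 8. B eliminated.
Round 2: A 26, C 24, D 8. D eliminated.
Round 3: A 26, C 32. C has a majority (≥30).

C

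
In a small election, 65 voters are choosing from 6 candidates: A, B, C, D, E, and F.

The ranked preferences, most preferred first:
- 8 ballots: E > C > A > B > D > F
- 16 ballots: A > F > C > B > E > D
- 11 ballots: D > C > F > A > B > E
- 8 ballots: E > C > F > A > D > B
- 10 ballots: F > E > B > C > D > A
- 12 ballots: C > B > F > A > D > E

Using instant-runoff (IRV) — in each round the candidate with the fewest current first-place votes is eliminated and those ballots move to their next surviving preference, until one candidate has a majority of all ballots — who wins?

Round 1: A 16, B 0, C 12, D 11, E 16, F 10. B eliminated.
Round 2: A 16, C 12, D 11, E 16, F 10. F eliminated.
Round 3: A 16, C 12, D 11, E 26. D eliminated.
Round 4: A 16, C 23, E 26. A eliminated.
Round 5: C 39, E 26. C has a majority (≥33).

C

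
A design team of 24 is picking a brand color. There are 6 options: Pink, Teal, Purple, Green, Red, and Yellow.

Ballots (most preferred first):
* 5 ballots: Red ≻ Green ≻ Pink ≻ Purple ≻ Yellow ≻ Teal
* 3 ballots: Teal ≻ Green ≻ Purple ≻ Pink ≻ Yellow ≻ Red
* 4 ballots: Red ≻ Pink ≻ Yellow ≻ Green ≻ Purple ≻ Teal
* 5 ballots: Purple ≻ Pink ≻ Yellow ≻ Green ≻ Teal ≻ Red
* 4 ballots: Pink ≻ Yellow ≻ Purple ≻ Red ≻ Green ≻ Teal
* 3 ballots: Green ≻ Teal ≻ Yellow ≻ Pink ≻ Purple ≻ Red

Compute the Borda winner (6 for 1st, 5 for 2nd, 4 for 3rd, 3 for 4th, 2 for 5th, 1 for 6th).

Pink: 5×4 + 3×3 + 4×5 + 5×5 + 4×6 + 3×3 = 107
Teal: 5×1 + 3×6 + 4×1 + 5×2 + 4×1 + 3×5 = 56
Purple: 5×3 + 3×4 + 4×2 + 5×6 + 4×4 + 3×2 = 87
Green: 5×5 + 3×5 + 4×3 + 5×3 + 4×2 + 3×6 = 93
Red: 5×6 + 3×1 + 4×6 + 5×1 + 4×3 + 3×1 = 77
Yellow: 5×2 + 3×2 + 4×4 + 5×4 + 4×5 + 3×4 = 84

Pink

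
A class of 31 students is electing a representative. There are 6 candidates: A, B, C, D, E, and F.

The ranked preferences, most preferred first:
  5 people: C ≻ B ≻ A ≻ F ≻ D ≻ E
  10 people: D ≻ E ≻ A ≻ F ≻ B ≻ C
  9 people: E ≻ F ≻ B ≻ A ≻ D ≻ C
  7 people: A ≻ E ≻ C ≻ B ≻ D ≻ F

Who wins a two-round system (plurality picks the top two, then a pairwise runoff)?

Round 1 first-place votes: A 7, B 0, C 5, D 10, E 9, F 0. D and E advance.
Runoff: D is ranked above E on 15 ballots, E above D on 16.

E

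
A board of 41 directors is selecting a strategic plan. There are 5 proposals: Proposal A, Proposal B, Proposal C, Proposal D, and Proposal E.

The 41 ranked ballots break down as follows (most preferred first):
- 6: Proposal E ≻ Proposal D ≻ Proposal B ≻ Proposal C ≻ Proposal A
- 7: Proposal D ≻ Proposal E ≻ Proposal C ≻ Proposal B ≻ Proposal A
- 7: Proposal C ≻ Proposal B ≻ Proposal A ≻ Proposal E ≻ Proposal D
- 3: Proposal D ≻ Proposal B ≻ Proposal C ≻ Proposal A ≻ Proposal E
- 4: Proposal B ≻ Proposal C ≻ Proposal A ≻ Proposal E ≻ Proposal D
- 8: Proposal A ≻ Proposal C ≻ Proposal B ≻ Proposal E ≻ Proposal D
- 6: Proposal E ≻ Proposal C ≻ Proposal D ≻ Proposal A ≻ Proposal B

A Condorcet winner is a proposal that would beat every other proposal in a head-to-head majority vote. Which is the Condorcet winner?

Proposal C

Proposal C vs Proposal A: 33–8
Proposal C vs Proposal B: 28–13
Proposal C vs Proposal D: 25–16
Proposal C vs Proposal E: 22–19
Proposal C beats every other proposal.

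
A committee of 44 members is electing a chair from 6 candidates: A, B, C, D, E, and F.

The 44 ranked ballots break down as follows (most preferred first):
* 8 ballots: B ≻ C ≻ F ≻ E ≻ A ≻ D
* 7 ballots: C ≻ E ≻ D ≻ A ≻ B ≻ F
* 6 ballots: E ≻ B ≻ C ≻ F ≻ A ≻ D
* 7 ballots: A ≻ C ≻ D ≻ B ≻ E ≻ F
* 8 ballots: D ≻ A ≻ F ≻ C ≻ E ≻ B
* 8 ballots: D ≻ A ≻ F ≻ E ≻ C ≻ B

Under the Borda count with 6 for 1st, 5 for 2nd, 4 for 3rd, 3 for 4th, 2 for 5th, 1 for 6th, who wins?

C

A: 8×2 + 7×3 + 6×2 + 7×6 + 8×5 + 8×5 = 171
B: 8×6 + 7×2 + 6×5 + 7×3 + 8×1 + 8×1 = 129
C: 8×5 + 7×6 + 6×4 + 7×5 + 8×3 + 8×2 = 181
D: 8×1 + 7×4 + 6×1 + 7×4 + 8×6 + 8×6 = 166
E: 8×3 + 7×5 + 6×6 + 7×2 + 8×2 + 8×3 = 149
F: 8×4 + 7×1 + 6×3 + 7×1 + 8×4 + 8×4 = 128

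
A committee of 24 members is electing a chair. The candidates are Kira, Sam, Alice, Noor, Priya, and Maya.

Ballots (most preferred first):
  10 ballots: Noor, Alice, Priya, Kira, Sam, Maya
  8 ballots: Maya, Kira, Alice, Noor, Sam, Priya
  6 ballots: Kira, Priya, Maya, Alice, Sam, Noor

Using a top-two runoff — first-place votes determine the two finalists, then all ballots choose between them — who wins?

Maya

Round 1 first-place votes: Kira 6, Sam 0, Alice 0, Noor 10, Priya 0, Maya 8. Noor and Maya advance.
Runoff: Noor is ranked above Maya on 10 ballots, Maya above Noor on 14.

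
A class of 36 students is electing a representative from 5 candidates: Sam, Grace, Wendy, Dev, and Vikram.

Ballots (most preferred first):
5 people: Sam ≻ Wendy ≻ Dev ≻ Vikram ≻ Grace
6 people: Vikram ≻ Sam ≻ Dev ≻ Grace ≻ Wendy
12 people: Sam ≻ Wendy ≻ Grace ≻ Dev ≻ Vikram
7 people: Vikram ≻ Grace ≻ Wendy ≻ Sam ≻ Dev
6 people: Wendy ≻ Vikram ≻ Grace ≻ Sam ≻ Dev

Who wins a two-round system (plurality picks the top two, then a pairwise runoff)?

Vikram

Round 1 first-place votes: Sam 17, Grace 0, Wendy 6, Dev 0, Vikram 13. Sam and Vikram advance.
Runoff: Sam is ranked above Vikram on 17 ballots, Vikram above Sam on 19.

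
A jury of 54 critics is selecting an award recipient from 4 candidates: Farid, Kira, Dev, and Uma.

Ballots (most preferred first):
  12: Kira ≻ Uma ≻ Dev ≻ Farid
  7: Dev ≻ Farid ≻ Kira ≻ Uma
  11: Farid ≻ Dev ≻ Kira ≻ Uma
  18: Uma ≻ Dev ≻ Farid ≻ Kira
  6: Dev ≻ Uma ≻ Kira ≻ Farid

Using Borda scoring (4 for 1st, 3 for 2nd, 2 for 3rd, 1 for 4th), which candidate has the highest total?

Farid: 12×1 + 7×3 + 11×4 + 18×2 + 6×1 = 119
Kira: 12×4 + 7×2 + 11×2 + 18×1 + 6×2 = 114
Dev: 12×2 + 7×4 + 11×3 + 18×3 + 6×4 = 163
Uma: 12×3 + 7×1 + 11×1 + 18×4 + 6×3 = 144

Dev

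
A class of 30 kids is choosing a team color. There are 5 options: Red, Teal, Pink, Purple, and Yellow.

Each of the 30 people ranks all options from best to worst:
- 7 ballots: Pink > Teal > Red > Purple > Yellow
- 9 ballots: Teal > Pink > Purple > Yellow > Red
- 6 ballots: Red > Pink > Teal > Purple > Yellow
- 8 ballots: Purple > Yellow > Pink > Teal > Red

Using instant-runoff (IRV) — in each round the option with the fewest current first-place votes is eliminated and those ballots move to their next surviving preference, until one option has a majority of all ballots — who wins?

Pink

Round 1: Red 6, Teal 9, Pink 7, Purple 8, Yellow 0. Yellow eliminated.
Round 2: Red 6, Teal 9, Pink 7, Purple 8. Red eliminated.
Round 3: Teal 9, Pink 13, Purple 8. Purple eliminated.
Round 4: Teal 9, Pink 21. Pink has a majority (≥16).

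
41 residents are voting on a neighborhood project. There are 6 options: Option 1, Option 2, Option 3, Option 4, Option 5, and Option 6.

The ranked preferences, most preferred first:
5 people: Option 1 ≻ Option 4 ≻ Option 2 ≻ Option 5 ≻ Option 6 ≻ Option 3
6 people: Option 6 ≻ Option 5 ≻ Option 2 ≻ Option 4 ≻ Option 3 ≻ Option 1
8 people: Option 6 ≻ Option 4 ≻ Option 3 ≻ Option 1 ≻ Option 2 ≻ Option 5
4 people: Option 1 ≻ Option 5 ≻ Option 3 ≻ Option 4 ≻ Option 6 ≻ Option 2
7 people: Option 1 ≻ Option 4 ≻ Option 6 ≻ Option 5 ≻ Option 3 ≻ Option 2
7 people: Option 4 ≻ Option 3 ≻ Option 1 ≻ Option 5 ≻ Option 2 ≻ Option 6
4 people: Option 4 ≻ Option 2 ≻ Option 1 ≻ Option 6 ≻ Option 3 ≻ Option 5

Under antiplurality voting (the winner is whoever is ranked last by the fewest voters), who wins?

Option 4

Last-place votes: Option 1 6, Option 2 11, Option 3 5, Option 4 0, Option 5 12, Option 6 7.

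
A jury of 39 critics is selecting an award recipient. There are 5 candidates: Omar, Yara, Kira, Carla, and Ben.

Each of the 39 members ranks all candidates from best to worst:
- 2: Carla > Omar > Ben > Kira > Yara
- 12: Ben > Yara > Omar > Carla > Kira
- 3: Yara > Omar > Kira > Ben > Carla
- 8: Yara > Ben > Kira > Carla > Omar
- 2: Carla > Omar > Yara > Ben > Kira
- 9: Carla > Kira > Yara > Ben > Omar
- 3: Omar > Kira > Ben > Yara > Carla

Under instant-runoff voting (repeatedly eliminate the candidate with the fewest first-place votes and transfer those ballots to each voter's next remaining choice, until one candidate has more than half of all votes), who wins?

Round 1: Omar 3, Yara 11, Kira 0, Carla 13, Ben 12. Kira eliminated.
Round 2: Omar 3, Yara 11, Carla 13, Ben 12. Omar eliminated.
Round 3: Yara 11, Carla 13, Ben 15. Yara eliminated.
Round 4: Carla 13, Ben 26. Ben has a majority (≥20).

Ben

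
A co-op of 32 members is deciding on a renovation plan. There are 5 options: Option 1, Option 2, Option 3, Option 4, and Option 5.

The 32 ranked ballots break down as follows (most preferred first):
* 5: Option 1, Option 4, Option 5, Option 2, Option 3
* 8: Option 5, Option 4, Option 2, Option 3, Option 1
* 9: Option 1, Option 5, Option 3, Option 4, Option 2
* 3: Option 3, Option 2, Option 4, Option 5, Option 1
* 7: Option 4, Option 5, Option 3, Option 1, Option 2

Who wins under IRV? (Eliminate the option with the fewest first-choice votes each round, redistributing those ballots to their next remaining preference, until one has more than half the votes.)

Option 4

Round 1: Option 1 14, Option 2 0, Option 3 3, Option 4 7, Option 5 8. Option 2 eliminated.
Round 2: Option 1 14, Option 3 3, Option 4 7, Option 5 8. Option 3 eliminated.
Round 3: Option 1 14, Option 4 10, Option 5 8. Option 5 eliminated.
Round 4: Option 1 14, Option 4 18. Option 4 has a majority (≥17).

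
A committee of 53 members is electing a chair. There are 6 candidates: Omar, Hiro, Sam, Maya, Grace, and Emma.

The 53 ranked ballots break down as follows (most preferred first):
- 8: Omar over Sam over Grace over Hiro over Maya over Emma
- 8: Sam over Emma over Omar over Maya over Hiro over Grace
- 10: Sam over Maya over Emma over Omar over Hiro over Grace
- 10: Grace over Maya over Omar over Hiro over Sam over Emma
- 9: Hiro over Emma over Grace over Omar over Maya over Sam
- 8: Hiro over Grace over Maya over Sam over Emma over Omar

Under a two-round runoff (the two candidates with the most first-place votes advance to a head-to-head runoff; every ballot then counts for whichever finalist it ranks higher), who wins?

Round 1 first-place votes: Omar 8, Hiro 17, Sam 18, Maya 0, Grace 10, Emma 0. Sam and Hiro advance.
Runoff: Sam is ranked above Hiro on 26 ballots, Hiro above Sam on 27.

Hiro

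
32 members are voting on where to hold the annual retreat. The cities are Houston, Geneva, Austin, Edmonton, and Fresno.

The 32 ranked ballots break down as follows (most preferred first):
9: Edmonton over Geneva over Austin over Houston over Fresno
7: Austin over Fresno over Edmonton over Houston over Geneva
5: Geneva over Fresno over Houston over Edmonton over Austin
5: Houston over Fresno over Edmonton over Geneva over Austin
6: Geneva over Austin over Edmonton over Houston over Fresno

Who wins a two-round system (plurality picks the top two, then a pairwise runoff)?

Round 1 first-place votes: Houston 5, Geneva 11, Austin 7, Edmonton 9, Fresno 0. Geneva and Edmonton advance.
Runoff: Geneva is ranked above Edmonton on 11 ballots, Edmonton above Geneva on 21.

Edmonton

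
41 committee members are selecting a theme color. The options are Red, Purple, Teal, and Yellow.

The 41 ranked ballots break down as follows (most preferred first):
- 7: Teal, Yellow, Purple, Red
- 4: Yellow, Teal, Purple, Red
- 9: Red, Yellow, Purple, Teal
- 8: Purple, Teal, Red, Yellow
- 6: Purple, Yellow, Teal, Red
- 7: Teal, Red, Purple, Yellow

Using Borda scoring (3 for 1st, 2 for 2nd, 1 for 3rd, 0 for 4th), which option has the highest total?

Red: 7×0 + 4×0 + 9×3 + 8×1 + 6×0 + 7×2 = 49
Purple: 7×1 + 4×1 + 9×1 + 8×3 + 6×3 + 7×1 = 69
Teal: 7×3 + 4×2 + 9×0 + 8×2 + 6×1 + 7×3 = 72
Yellow: 7×2 + 4×3 + 9×2 + 8×0 + 6×2 + 7×0 = 56

Teal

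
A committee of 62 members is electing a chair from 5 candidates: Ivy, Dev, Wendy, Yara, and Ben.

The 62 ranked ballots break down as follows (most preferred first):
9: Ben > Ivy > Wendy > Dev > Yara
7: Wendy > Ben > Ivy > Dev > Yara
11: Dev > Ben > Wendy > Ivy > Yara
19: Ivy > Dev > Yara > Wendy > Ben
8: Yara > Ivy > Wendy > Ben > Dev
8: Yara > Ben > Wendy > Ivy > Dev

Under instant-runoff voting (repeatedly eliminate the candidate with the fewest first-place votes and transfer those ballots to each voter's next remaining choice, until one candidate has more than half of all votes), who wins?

Ben

Round 1: Ivy 19, Dev 11, Wendy 7, Yara 16, Ben 9. Wendy eliminated.
Round 2: Ivy 19, Dev 11, Yara 16, Ben 16. Dev eliminated.
Round 3: Ivy 19, Yara 16, Ben 27. Yara eliminated.
Round 4: Ivy 27, Ben 35. Ben has a majority (≥32).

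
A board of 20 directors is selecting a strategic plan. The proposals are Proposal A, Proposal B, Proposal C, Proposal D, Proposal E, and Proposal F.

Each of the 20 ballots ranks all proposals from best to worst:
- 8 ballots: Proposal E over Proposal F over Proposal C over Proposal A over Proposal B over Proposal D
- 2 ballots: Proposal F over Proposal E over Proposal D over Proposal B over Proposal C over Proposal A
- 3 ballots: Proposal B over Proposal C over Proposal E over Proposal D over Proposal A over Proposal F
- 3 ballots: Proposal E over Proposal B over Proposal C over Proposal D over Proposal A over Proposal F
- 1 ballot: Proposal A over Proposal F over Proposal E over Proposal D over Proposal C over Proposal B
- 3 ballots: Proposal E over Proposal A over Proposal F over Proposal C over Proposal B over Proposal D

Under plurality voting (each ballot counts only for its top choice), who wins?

Proposal E

First-place votes: Proposal A 1, Proposal B 3, Proposal C 0, Proposal D 0, Proposal E 14, Proposal F 2.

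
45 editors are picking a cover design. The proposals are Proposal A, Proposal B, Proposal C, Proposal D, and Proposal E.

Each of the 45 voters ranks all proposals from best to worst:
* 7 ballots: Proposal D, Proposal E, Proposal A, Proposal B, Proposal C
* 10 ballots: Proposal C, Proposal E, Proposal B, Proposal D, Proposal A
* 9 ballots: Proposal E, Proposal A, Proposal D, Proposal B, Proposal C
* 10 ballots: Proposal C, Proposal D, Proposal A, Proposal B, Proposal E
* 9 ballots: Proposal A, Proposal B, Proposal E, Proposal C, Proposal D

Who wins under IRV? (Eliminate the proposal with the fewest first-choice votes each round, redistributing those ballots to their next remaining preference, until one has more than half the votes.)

Proposal E

Round 1: Proposal A 9, Proposal B 0, Proposal C 20, Proposal D 7, Proposal E 9. Proposal B eliminated.
Round 2: Proposal A 9, Proposal C 20, Proposal D 7, Proposal E 9. Proposal D eliminated.
Round 3: Proposal A 9, Proposal C 20, Proposal E 16. Proposal A eliminated.
Round 4: Proposal C 20, Proposal E 25. Proposal E has a majority (≥23).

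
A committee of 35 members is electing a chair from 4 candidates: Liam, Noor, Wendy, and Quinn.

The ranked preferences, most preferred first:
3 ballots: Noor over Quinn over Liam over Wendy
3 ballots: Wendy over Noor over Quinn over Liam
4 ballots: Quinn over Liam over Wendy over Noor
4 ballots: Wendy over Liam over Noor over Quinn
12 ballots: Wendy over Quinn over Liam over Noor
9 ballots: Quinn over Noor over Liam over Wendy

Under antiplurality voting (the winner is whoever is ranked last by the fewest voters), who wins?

Liam

Last-place votes: Liam 3, Noor 16, Wendy 12, Quinn 4.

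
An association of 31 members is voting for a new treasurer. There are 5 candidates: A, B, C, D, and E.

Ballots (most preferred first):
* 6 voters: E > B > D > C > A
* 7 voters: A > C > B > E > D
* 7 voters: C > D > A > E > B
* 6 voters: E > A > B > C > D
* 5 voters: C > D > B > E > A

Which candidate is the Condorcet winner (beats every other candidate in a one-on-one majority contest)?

C vs A: 18–13
C vs B: 19–12
C vs D: 25–6
C vs E: 19–12
C beats every other candidate.

C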